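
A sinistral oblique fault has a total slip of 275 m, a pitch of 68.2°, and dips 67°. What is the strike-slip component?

102 m

strike-slip = net slip × cos(rake) = 275 m × cos(68.2°) = 102 m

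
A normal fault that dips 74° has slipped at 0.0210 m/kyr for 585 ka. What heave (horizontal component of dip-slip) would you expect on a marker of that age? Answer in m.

3.39 m

dip-slip = rate × time = 0.0210 m/kyr × 585 ka = 12.29 m
heave = dip-slip × cos(dip) = 12.29 × cos(74°) = 3.39 m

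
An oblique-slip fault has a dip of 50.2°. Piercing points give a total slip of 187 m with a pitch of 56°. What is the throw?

dip-slip = net slip × sin(rake) = 187 m × sin(56°) = 155 m
throw = dip-slip × sin(dip) = 155 × sin(50.2°) = 119 m

119 m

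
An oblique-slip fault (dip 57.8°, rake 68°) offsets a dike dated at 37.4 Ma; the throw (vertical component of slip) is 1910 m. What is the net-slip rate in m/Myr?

dip-slip = throw / sin(dip) = 1910 / sin(57.8°) = 2257 m
net slip = dip-slip / sin(rake) = 2257 / sin(68°) = 2434 m
rate = 2434 m / 37.4 Ma = 0.0000651 m/yr = 65.1 m/Myr

65.1 m/Myr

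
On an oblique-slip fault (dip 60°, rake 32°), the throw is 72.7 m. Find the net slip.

158 m

dip-slip = throw / sin(dip) = 72.7 / sin(60°) = 83.95 m
net slip = dip-slip / sin(rake) = 83.95 / sin(32°) = 158 m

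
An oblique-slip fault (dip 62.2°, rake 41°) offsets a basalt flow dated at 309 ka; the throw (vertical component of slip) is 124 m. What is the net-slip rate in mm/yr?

dip-slip = throw / sin(dip) = 124 / sin(62.2°) = 140.2 m
net slip = dip-slip / sin(rake) = 140.2 / sin(41°) = 213.7 m
rate = 213.7 m / 309 ka = 0.000691 m/yr = 0.691 mm/yr

0.691 mm/yr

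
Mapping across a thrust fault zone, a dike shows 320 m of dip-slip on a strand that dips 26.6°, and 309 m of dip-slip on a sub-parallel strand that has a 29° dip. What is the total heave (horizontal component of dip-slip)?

heave_A = 320 × cos(26.6°) = 286.1 m
heave_B = 309 × cos(29°) = 270.3 m
total = 286.1 + 270.3 = 556 m

556 m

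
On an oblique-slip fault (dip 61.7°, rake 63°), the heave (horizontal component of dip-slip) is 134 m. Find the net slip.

317 m

dip-slip = heave / cos(dip) = 134 / cos(61.7°) = 282.6 m
net slip = dip-slip / sin(rake) = 282.6 / sin(63°) = 317 m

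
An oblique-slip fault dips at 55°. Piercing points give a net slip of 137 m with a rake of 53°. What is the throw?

89.6 m

dip-slip = net slip × sin(rake) = 137 m × sin(53°) = 109.4 m
throw = dip-slip × sin(dip) = 109.4 × sin(55°) = 89.6 m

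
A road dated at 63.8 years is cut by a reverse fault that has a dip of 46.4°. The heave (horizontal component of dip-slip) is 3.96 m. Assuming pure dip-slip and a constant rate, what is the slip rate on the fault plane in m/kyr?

dip-slip = heave / cos(dip) = 3.96 m / cos(46.4°) = 5.742 m
rate = 5.742 m / 63.8 years = 0.0900 m/yr = 90 m/kyr

90 m/kyr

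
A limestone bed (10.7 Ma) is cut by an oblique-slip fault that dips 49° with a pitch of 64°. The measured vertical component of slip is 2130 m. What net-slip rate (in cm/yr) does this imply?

dip-slip = throw / sin(dip) = 2130 / sin(49°) = 2822 m
net slip = dip-slip / sin(rake) = 2822 / sin(64°) = 3140 m
rate = 3140 m / 10.7 Ma = 0.000293 m/yr = 0.0293 cm/yr

0.0293 cm/yr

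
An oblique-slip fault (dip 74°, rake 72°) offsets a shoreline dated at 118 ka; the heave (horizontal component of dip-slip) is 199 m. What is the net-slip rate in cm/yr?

dip-slip = heave / cos(dip) = 199 / cos(74°) = 722 m
net slip = dip-slip / sin(rake) = 722 / sin(72°) = 759.1 m
rate = 759.1 m / 118 ka = 0.00643 m/yr = 0.643 cm/yr

0.643 cm/yr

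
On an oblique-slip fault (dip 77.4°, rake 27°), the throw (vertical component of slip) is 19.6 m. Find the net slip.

44.2 m

dip-slip = throw / sin(dip) = 19.6 / sin(77.4°) = 20.08 m
net slip = dip-slip / sin(rake) = 20.08 / sin(27°) = 44.2 m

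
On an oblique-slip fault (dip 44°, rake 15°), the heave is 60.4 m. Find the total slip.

dip-slip = heave / cos(dip) = 60.4 / cos(44°) = 83.97 m
net slip = dip-slip / sin(rake) = 83.97 / sin(15°) = 324 m

324 m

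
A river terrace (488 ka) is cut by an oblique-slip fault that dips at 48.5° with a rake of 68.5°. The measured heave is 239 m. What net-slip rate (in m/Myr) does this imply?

dip-slip = heave / cos(dip) = 239 / cos(48.5°) = 360.7 m
net slip = dip-slip / sin(rake) = 360.7 / sin(68.5°) = 387.7 m
rate = 387.7 m / 488 ka = 0.000794 m/yr = 794 m/Myr

794 m/Myr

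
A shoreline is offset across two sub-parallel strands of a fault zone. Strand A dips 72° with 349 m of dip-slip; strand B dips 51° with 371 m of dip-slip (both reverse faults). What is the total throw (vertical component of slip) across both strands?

throw_A = 349 × sin(72°) = 331.9 m
throw_B = 371 × sin(51°) = 288.3 m
total = 331.9 + 288.3 = 620 m

620 m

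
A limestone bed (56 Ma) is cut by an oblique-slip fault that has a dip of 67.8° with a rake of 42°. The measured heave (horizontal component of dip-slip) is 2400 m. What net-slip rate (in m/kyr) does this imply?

0.170 m/kyr

dip-slip = heave / cos(dip) = 2400 / cos(67.8°) = 6352 m
net slip = dip-slip / sin(rake) = 6352 / sin(42°) = 9493 m
rate = 9493 m / 56 Ma = 0.000170 m/yr = 0.170 m/kyr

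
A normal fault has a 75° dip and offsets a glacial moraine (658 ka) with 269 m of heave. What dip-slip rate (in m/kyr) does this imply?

dip-slip = heave / cos(dip) = 269 m / cos(75°) = 1039 m
rate = 1039 m / 658 ka = 0.00158 m/yr = 1.58 m/kyr

1.58 m/kyr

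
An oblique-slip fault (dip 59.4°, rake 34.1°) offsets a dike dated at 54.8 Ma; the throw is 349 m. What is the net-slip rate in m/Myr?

13.2 m/Myr

dip-slip = throw / sin(dip) = 349 / sin(59.4°) = 405.5 m
net slip = dip-slip / sin(rake) = 405.5 / sin(34.1°) = 723.2 m
rate = 723.2 m / 54.8 Ma = 0.0000132 m/yr = 13.2 m/Myr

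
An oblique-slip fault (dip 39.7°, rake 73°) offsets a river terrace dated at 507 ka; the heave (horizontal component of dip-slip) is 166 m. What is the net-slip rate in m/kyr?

dip-slip = heave / cos(dip) = 166 / cos(39.7°) = 215.8 m
net slip = dip-slip / sin(rake) = 215.8 / sin(73°) = 225.6 m
rate = 225.6 m / 507 ka = 0.000445 m/yr = 0.445 m/kyr

0.445 m/kyr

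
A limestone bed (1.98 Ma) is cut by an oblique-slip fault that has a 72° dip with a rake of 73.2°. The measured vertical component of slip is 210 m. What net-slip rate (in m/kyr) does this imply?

dip-slip = throw / sin(dip) = 210 / sin(72°) = 220.8 m
net slip = dip-slip / sin(rake) = 220.8 / sin(73.2°) = 230.7 m
rate = 230.7 m / 1.98 Ma = 0.000116 m/yr = 0.116 m/kyr

0.116 m/kyr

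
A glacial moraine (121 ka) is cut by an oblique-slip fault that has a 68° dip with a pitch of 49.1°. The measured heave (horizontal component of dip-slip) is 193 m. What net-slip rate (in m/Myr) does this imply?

dip-slip = heave / cos(dip) = 193 / cos(68°) = 515.2 m
net slip = dip-slip / sin(rake) = 515.2 / sin(49.1°) = 681.6 m
rate = 681.6 m / 121 ka = 0.00563 m/yr = 5630 m/Myr

5630 m/Myr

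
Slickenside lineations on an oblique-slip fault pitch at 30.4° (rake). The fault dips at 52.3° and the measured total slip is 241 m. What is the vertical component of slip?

96.5 m

dip-slip = net slip × sin(rake) = 241 m × sin(30.4°) = 122 m
throw = dip-slip × sin(dip) = 122 × sin(52.3°) = 96.5 m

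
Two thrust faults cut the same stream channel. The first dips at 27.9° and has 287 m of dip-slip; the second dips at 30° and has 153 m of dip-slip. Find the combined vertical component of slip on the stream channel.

throw_A = 287 × sin(27.9°) = 134.3 m
throw_B = 153 × sin(30°) = 76.50 m
total = 134.3 + 76.50 = 211 m

211 m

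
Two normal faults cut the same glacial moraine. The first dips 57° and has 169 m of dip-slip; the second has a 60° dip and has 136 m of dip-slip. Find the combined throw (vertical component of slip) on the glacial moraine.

260 m

throw_A = 169 × sin(57°) = 141.7 m
throw_B = 136 × sin(60°) = 117.8 m
total = 141.7 + 117.8 = 260 m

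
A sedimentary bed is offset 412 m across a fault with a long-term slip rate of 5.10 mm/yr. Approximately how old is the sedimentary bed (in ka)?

80.8 ka

age = offset / rate = 412 m / (5.10 mm/yr) = 80800 yr = 80.8 ka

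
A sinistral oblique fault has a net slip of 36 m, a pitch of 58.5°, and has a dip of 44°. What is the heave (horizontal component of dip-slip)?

22.1 m

dip-slip = net slip × sin(rake) = 36 m × sin(58.5°) = 30.70 m
heave = dip-slip × cos(dip) = 30.70 × cos(44°) = 22.1 m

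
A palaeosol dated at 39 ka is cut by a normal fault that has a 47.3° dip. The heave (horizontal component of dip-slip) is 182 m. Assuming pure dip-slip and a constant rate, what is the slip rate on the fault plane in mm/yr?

dip-slip = heave / cos(dip) = 182 m / cos(47.3°) = 268.4 m
rate = 268.4 m / 39 ka = 0.00688 m/yr = 6.88 mm/yr

6.88 mm/yr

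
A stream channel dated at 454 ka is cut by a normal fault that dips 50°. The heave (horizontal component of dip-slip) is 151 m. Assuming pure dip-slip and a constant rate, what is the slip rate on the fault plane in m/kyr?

0.517 m/kyr

dip-slip = heave / cos(dip) = 151 m / cos(50°) = 234.9 m
rate = 234.9 m / 454 ka = 0.000517 m/yr = 0.517 m/kyr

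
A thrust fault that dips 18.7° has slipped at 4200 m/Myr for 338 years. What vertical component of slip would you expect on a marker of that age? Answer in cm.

dip-slip = rate × time = 4200 m/Myr × 338 years = 1.420 m
throw = dip-slip × sin(dip) = 1.420 × sin(18.7°) = 0.455 m = 45.5 cm

45.5 cm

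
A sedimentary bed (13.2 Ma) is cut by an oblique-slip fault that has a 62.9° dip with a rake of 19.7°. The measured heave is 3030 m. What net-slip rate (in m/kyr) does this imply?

1.49 m/kyr

dip-slip = heave / cos(dip) = 3030 / cos(62.9°) = 6651 m
net slip = dip-slip / sin(rake) = 6651 / sin(19.7°) = 19730 m
rate = 19730 m / 13.2 Ma = 0.00149 m/yr = 1.49 m/kyr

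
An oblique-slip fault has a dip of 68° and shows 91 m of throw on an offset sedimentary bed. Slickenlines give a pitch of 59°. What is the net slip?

115 m

dip-slip = throw / sin(dip) = 91 / sin(68°) = 98.15 m
net slip = dip-slip / sin(rake) = 98.15 / sin(59°) = 115 m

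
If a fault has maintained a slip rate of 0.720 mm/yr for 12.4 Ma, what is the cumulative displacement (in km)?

slip = rate × time = 0.720 mm/yr × 12.4 Ma = 8930 m = 8.93 km

8.93 km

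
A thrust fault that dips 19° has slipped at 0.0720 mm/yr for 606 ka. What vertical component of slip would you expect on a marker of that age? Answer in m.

14.2 m

dip-slip = rate × time = 0.0720 mm/yr × 606 ka = 43.63 m
throw = dip-slip × sin(dip) = 43.63 × sin(19°) = 14.2 m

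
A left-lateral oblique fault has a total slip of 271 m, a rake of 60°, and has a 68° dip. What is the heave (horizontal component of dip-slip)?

dip-slip = net slip × sin(rake) = 271 m × sin(60°) = 234.7 m
heave = dip-slip × cos(dip) = 234.7 × cos(68°) = 87.9 m

87.9 m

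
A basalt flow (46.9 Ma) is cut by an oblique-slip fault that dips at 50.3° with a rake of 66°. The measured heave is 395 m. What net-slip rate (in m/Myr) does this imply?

dip-slip = heave / cos(dip) = 395 / cos(50.3°) = 618.4 m
net slip = dip-slip / sin(rake) = 618.4 / sin(66°) = 676.9 m
rate = 676.9 m / 46.9 Ma = 0.0000144 m/yr = 14.4 m/Myr

14.4 m/Myr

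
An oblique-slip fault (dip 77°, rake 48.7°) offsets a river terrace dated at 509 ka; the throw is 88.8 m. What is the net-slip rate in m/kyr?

dip-slip = throw / sin(dip) = 88.8 / sin(77°) = 91.14 m
net slip = dip-slip / sin(rake) = 91.14 / sin(48.7°) = 121.3 m
rate = 121.3 m / 509 ka = 0.000238 m/yr = 0.238 m/kyr

0.238 m/kyr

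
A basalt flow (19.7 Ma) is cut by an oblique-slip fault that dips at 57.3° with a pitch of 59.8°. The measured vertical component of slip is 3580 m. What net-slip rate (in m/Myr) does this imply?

dip-slip = throw / sin(dip) = 3580 / sin(57.3°) = 4254 m
net slip = dip-slip / sin(rake) = 4254 / sin(59.8°) = 4922 m
rate = 4922 m / 19.7 Ma = 0.000250 m/yr = 250 m/Myr

250 m/Myr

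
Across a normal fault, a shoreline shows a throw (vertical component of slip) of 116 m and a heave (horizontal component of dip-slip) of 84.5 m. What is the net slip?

144 m

net slip = √(throw² + heave²) = √(116² + 84.5²) = 144 m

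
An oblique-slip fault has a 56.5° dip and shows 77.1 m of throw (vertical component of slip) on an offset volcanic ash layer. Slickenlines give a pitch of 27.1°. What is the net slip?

dip-slip = throw / sin(dip) = 77.1 / sin(56.5°) = 92.46 m
net slip = dip-slip / sin(rake) = 92.46 / sin(27.1°) = 203 m

203 m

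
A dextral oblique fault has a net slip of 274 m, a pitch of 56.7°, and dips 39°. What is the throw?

144 m

dip-slip = net slip × sin(rake) = 274 m × sin(56.7°) = 229 m
throw = dip-slip × sin(dip) = 229 × sin(39°) = 144 m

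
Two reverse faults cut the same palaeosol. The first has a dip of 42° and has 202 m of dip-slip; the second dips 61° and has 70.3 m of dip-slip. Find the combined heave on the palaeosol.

heave_A = 202 × cos(42°) = 150.1 m
heave_B = 70.3 × cos(61°) = 34.08 m
total = 150.1 + 34.08 = 184 m

184 m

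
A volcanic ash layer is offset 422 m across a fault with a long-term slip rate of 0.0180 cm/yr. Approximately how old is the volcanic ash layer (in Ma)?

age = offset / rate = 422 m / (0.0180 cm/yr) = 2.34e+06 yr = 2.34 Ma

2.34 Ma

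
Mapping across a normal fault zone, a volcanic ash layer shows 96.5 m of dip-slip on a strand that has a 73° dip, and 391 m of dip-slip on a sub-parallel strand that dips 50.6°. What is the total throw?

throw_A = 96.5 × sin(73°) = 92.28 m
throw_B = 391 × sin(50.6°) = 302.1 m
total = 92.28 + 302.1 = 394 m

394 m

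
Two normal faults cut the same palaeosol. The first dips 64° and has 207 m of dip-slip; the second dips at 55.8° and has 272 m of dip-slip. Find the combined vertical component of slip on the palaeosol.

throw_A = 207 × sin(64°) = 186.1 m
throw_B = 272 × sin(55.8°) = 225 m
total = 186.1 + 225 = 411 m

411 m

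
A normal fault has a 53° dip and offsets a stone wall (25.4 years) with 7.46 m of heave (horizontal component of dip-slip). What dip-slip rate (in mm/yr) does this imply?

dip-slip = heave / cos(dip) = 7.46 m / cos(53°) = 12.40 m
rate = 12.40 m / 25.4 years = 0.488 m/yr = 488 mm/yr

488 mm/yr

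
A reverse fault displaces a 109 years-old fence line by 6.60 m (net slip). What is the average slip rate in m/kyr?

rate = 6.60 m / 109 years = 0.0606 m/yr = 60.6 m/kyr

60.6 m/kyr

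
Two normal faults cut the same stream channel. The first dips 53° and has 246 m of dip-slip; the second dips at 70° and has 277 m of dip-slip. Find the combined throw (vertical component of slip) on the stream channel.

457 m

throw_A = 246 × sin(53°) = 196.5 m
throw_B = 277 × sin(70°) = 260.3 m
total = 196.5 + 260.3 = 457 m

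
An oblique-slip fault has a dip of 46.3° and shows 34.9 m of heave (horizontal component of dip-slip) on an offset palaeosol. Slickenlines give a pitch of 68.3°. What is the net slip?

54.4 m

dip-slip = heave / cos(dip) = 34.9 / cos(46.3°) = 50.52 m
net slip = dip-slip / sin(rake) = 50.52 / sin(68.3°) = 54.4 m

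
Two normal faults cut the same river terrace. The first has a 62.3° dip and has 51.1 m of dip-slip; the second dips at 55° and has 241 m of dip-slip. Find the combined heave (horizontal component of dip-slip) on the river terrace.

heave_A = 51.1 × cos(62.3°) = 23.75 m
heave_B = 241 × cos(55°) = 138.2 m
total = 23.75 + 138.2 = 162 m

162 m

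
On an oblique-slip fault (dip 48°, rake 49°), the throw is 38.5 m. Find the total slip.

dip-slip = throw / sin(dip) = 38.5 / sin(48°) = 51.81 m
net slip = dip-slip / sin(rake) = 51.81 / sin(49°) = 68.6 m

68.6 m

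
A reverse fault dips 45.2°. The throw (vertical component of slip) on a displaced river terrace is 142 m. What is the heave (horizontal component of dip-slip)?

141 m

heave = throw / tan(dip) = 142 / tan(45.2°) = 141 m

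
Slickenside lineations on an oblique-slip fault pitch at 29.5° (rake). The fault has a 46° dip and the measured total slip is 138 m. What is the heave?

47.2 m

dip-slip = net slip × sin(rake) = 138 m × sin(29.5°) = 67.95 m
heave = dip-slip × cos(dip) = 67.95 × cos(46°) = 47.2 m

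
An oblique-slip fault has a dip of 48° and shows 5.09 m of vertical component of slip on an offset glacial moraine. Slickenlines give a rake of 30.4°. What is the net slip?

13.5 m

dip-slip = throw / sin(dip) = 5.09 / sin(48°) = 6.849 m
net slip = dip-slip / sin(rake) = 6.849 / sin(30.4°) = 13.5 m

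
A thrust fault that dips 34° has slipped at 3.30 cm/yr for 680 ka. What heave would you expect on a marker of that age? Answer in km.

18.6 km

dip-slip = rate × time = 3.30 cm/yr × 680 ka = 22440 m
heave = dip-slip × cos(dip) = 22440 × cos(34°) = 18600 m = 18.6 km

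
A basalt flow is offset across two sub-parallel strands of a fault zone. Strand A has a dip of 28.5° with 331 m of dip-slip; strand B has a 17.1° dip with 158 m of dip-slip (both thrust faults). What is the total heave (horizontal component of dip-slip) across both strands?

442 m

heave_A = 331 × cos(28.5°) = 290.9 m
heave_B = 158 × cos(17.1°) = 151 m
total = 290.9 + 151 = 442 m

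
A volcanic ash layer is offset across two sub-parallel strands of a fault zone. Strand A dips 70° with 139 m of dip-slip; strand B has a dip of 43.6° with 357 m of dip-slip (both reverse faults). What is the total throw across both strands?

377 m

throw_A = 139 × sin(70°) = 130.6 m
throw_B = 357 × sin(43.6°) = 246.2 m
total = 130.6 + 246.2 = 377 m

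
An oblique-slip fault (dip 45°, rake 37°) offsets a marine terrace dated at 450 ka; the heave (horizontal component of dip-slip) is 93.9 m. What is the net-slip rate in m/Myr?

490 m/Myr

dip-slip = heave / cos(dip) = 93.9 / cos(45°) = 132.8 m
net slip = dip-slip / sin(rake) = 132.8 / sin(37°) = 220.7 m
rate = 220.7 m / 450 ka = 0.000490 m/yr = 490 m/Myr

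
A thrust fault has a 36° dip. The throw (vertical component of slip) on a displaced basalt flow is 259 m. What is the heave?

356 m

heave = throw / tan(dip) = 259 / tan(36°) = 356 m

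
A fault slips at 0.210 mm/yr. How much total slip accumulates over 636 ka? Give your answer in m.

134 m

slip = rate × time = 0.210 mm/yr × 636 ka = 134 m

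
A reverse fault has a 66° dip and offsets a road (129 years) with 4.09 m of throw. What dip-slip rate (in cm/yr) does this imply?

3.47 cm/yr

dip-slip = throw / sin(dip) = 4.09 m / sin(66°) = 4.477 m
rate = 4.477 m / 129 years = 0.0347 m/yr = 3.47 cm/yr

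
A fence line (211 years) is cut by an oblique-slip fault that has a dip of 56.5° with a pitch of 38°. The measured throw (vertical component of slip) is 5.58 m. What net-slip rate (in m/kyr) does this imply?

dip-slip = throw / sin(dip) = 5.58 / sin(56.5°) = 6.692 m
net slip = dip-slip / sin(rake) = 6.692 / sin(38°) = 10.87 m
rate = 10.87 m / 211 years = 0.0515 m/yr = 51.5 m/kyr

51.5 m/kyr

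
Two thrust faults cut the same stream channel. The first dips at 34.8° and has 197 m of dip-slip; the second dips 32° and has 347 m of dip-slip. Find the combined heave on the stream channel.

456 m

heave_A = 197 × cos(34.8°) = 161.8 m
heave_B = 347 × cos(32°) = 294.3 m
total = 161.8 + 294.3 = 456 m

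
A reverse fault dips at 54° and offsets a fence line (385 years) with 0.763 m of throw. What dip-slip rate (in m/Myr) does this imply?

2450 m/Myr

dip-slip = throw / sin(dip) = 0.763 m / sin(54°) = 0.9431 m
rate = 0.9431 m / 385 years = 0.00245 m/yr = 2450 m/Myr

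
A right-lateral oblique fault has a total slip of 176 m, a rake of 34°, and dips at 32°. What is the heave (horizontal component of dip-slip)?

dip-slip = net slip × sin(rake) = 176 m × sin(34°) = 98.42 m
heave = dip-slip × cos(dip) = 98.42 × cos(32°) = 83.5 m

83.5 m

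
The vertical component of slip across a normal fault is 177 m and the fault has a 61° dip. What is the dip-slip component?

202 m

dip-slip = throw / sin(dip) = 177 / sin(61°) = 202 m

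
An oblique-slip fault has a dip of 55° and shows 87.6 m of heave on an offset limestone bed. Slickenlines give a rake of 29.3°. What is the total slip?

dip-slip = heave / cos(dip) = 87.6 / cos(55°) = 152.7 m
net slip = dip-slip / sin(rake) = 152.7 / sin(29.3°) = 312 m

312 m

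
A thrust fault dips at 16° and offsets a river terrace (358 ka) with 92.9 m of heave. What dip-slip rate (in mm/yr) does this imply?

dip-slip = heave / cos(dip) = 92.9 m / cos(16°) = 96.64 m
rate = 96.64 m / 358 ka = 0.000270 m/yr = 0.270 mm/yr

0.270 mm/yr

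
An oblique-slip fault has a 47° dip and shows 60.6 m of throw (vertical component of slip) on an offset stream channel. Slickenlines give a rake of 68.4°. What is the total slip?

dip-slip = throw / sin(dip) = 60.6 / sin(47°) = 82.86 m
net slip = dip-slip / sin(rake) = 82.86 / sin(68.4°) = 89.1 m

89.1 m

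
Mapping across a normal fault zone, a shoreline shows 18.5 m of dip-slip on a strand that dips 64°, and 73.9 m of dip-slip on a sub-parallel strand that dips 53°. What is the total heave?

52.6 m

heave_A = 18.5 × cos(64°) = 8.110 m
heave_B = 73.9 × cos(53°) = 44.47 m
total = 8.110 + 44.47 = 52.6 m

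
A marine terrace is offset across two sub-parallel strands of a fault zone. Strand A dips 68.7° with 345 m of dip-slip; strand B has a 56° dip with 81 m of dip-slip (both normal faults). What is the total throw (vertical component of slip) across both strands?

throw_A = 345 × sin(68.7°) = 321.4 m
throw_B = 81 × sin(56°) = 67.15 m
total = 321.4 + 67.15 = 389 m

389 m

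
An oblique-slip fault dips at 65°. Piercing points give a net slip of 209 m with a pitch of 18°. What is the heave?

dip-slip = net slip × sin(rake) = 209 m × sin(18°) = 64.58 m
heave = dip-slip × cos(dip) = 64.58 × cos(65°) = 27.3 m

27.3 m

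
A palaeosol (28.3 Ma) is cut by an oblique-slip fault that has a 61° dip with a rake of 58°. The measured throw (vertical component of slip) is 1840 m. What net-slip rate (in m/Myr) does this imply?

87.7 m/Myr

dip-slip = throw / sin(dip) = 1840 / sin(61°) = 2104 m
net slip = dip-slip / sin(rake) = 2104 / sin(58°) = 2481 m
rate = 2481 m / 28.3 Ma = 0.0000877 m/yr = 87.7 m/Myr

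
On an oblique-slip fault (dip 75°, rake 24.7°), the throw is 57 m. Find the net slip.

141 m

dip-slip = throw / sin(dip) = 57 / sin(75°) = 59.01 m
net slip = dip-slip / sin(rake) = 59.01 / sin(24.7°) = 141 m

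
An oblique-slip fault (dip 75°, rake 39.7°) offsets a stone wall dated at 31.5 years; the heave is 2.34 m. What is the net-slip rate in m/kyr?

dip-slip = heave / cos(dip) = 2.34 / cos(75°) = 9.041 m
net slip = dip-slip / sin(rake) = 9.041 / sin(39.7°) = 14.15 m
rate = 14.15 m / 31.5 years = 0.449 m/yr = 449 m/kyr

449 m/kyr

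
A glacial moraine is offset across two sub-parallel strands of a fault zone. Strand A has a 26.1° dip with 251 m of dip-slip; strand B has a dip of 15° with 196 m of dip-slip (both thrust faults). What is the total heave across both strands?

415 m

heave_A = 251 × cos(26.1°) = 225.4 m
heave_B = 196 × cos(15°) = 189.3 m
total = 225.4 + 189.3 = 415 m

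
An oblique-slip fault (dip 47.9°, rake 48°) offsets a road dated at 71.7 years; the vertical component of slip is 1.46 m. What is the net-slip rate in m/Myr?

dip-slip = throw / sin(dip) = 1.46 / sin(47.9°) = 1.968 m
net slip = dip-slip / sin(rake) = 1.968 / sin(48°) = 2.648 m
rate = 2.648 m / 71.7 years = 0.0369 m/yr = 36900 m/Myr

36900 m/Myr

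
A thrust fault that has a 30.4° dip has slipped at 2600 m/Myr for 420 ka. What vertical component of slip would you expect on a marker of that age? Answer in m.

553 m

dip-slip = rate × time = 2600 m/Myr × 420 ka = 1092 m
throw = dip-slip × sin(dip) = 1092 × sin(30.4°) = 553 m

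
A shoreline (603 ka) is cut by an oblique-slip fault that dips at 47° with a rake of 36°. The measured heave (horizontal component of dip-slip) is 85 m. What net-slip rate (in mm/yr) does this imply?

0.352 mm/yr

dip-slip = heave / cos(dip) = 85 / cos(47°) = 124.6 m
net slip = dip-slip / sin(rake) = 124.6 / sin(36°) = 212 m
rate = 212 m / 603 ka = 0.000352 m/yr = 0.352 mm/yr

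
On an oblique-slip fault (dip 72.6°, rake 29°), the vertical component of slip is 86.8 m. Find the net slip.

188 m

dip-slip = throw / sin(dip) = 86.8 / sin(72.6°) = 90.96 m
net slip = dip-slip / sin(rake) = 90.96 / sin(29°) = 188 m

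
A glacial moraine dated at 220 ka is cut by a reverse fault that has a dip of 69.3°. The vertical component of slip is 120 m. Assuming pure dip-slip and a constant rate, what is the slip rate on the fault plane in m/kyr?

0.583 m/kyr

dip-slip = throw / sin(dip) = 120 m / sin(69.3°) = 128.3 m
rate = 128.3 m / 220 ka = 0.000583 m/yr = 0.583 m/kyr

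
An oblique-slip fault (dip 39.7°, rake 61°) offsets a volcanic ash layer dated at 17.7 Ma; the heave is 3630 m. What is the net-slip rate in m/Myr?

305 m/Myr

dip-slip = heave / cos(dip) = 3630 / cos(39.7°) = 4718 m
net slip = dip-slip / sin(rake) = 4718 / sin(61°) = 5394 m
rate = 5394 m / 17.7 Ma = 0.000305 m/yr = 305 m/Myr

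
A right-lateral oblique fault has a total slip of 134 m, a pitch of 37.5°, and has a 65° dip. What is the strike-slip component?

106 m

strike-slip = net slip × cos(rake) = 134 m × cos(37.5°) = 106 m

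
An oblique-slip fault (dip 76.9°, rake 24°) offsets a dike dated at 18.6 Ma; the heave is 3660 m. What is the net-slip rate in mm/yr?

2.13 mm/yr

dip-slip = heave / cos(dip) = 3660 / cos(76.9°) = 16150 m
net slip = dip-slip / sin(rake) = 16150 / sin(24°) = 39700 m
rate = 39700 m / 18.6 Ma = 0.00213 m/yr = 2.13 mm/yr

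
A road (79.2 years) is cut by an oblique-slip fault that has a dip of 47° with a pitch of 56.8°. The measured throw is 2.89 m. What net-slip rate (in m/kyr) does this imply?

59.6 m/kyr

dip-slip = throw / sin(dip) = 2.89 / sin(47°) = 3.952 m
net slip = dip-slip / sin(rake) = 3.952 / sin(56.8°) = 4.722 m
rate = 4.722 m / 79.2 years = 0.0596 m/yr = 59.6 m/kyr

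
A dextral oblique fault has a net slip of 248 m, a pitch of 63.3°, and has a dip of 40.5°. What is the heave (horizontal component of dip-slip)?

168 m

dip-slip = net slip × sin(rake) = 248 m × sin(63.3°) = 221.6 m
heave = dip-slip × cos(dip) = 221.6 × cos(40.5°) = 168 m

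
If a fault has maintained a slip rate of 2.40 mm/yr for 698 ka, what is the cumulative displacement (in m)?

1680 m

slip = rate × time = 2.40 mm/yr × 698 ka = 1680 m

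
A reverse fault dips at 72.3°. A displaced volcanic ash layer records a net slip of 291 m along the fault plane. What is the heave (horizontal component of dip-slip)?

heave = dip-slip × cos(dip) = 291 m × cos(72.3°) = 88.5 m

88.5 m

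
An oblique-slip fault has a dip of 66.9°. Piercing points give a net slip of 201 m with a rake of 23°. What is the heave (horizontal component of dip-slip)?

30.8 m

dip-slip = net slip × sin(rake) = 201 m × sin(23°) = 78.54 m
heave = dip-slip × cos(dip) = 78.54 × cos(66.9°) = 30.8 m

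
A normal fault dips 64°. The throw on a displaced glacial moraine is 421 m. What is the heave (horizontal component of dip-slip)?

205 m

heave = throw / tan(dip) = 421 / tan(64°) = 205 m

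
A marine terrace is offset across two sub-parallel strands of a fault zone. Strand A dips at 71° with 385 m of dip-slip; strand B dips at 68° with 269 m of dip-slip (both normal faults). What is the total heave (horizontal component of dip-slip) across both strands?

226 m

heave_A = 385 × cos(71°) = 125.3 m
heave_B = 269 × cos(68°) = 100.8 m
total = 125.3 + 100.8 = 226 m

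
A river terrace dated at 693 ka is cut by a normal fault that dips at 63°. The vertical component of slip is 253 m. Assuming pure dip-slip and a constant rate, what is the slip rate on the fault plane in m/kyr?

0.410 m/kyr

dip-slip = throw / sin(dip) = 253 m / sin(63°) = 283.9 m
rate = 283.9 m / 693 ka = 0.000410 m/yr = 0.410 m/kyr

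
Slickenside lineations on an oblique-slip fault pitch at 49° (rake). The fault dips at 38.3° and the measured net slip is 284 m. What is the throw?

dip-slip = net slip × sin(rake) = 284 m × sin(49°) = 214.3 m
throw = dip-slip × sin(dip) = 214.3 × sin(38.3°) = 133 m

133 m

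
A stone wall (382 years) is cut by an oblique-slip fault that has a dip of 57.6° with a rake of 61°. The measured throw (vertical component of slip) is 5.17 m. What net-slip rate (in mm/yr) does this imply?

18.3 mm/yr

dip-slip = throw / sin(dip) = 5.17 / sin(57.6°) = 6.123 m
net slip = dip-slip / sin(rake) = 6.123 / sin(61°) = 7.001 m
rate = 7.001 m / 382 years = 0.0183 m/yr = 18.3 mm/yr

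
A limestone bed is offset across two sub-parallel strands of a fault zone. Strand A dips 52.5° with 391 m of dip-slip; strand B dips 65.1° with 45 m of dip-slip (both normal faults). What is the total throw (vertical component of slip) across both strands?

351 m

throw_A = 391 × sin(52.5°) = 310.2 m
throw_B = 45 × sin(65.1°) = 40.82 m
total = 310.2 + 40.82 = 351 m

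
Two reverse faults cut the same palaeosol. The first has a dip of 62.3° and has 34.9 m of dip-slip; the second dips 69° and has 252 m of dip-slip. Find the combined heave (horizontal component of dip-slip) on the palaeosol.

107 m

heave_A = 34.9 × cos(62.3°) = 16.22 m
heave_B = 252 × cos(69°) = 90.31 m
total = 16.22 + 90.31 = 107 m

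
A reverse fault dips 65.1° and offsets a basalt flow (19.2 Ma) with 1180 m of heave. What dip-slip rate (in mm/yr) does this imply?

dip-slip = heave / cos(dip) = 1180 m / cos(65.1°) = 2803 m
rate = 2803 m / 19.2 Ma = 0.000146 m/yr = 0.146 mm/yr

0.146 mm/yr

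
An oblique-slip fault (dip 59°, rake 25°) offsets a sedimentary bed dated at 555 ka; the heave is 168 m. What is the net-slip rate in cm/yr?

0.139 cm/yr

dip-slip = heave / cos(dip) = 168 / cos(59°) = 326.2 m
net slip = dip-slip / sin(rake) = 326.2 / sin(25°) = 771.8 m
rate = 771.8 m / 555 ka = 0.00139 m/yr = 0.139 cm/yr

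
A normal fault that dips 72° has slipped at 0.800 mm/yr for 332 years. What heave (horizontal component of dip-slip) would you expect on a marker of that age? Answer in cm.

dip-slip = rate × time = 0.800 mm/yr × 332 years = 0.2656 m
heave = dip-slip × cos(dip) = 0.2656 × cos(72°) = 0.0821 m = 8.21 cm

8.21 cm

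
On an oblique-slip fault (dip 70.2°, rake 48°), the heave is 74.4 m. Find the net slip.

296 m

dip-slip = heave / cos(dip) = 74.4 / cos(70.2°) = 219.6 m
net slip = dip-slip / sin(rake) = 219.6 / sin(48°) = 296 m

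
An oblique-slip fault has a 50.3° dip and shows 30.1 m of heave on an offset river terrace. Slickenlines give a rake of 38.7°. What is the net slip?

dip-slip = heave / cos(dip) = 30.1 / cos(50.3°) = 47.12 m
net slip = dip-slip / sin(rake) = 47.12 / sin(38.7°) = 75.4 m

75.4 m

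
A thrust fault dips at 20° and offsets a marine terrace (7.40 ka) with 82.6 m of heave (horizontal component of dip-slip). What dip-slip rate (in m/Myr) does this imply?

11900 m/Myr

dip-slip = heave / cos(dip) = 82.6 m / cos(20°) = 87.90 m
rate = 87.90 m / 7.40 ka = 0.0119 m/yr = 11900 m/Myr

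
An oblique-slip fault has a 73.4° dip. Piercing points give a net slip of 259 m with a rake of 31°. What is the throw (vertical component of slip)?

dip-slip = net slip × sin(rake) = 259 m × sin(31°) = 133.4 m
throw = dip-slip × sin(dip) = 133.4 × sin(73.4°) = 128 m

128 m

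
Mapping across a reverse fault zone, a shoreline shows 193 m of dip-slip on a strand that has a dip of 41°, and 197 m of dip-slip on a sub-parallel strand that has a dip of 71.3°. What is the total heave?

209 m

heave_A = 193 × cos(41°) = 145.7 m
heave_B = 197 × cos(71.3°) = 63.16 m
total = 145.7 + 63.16 = 209 m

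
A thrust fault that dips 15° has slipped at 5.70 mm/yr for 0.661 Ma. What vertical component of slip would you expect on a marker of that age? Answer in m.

975 m

dip-slip = rate × time = 5.70 mm/yr × 0.661 Ma = 3768 m
throw = dip-slip × sin(dip) = 3768 × sin(15°) = 975 m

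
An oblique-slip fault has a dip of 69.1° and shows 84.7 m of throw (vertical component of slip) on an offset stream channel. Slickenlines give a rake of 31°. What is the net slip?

dip-slip = throw / sin(dip) = 84.7 / sin(69.1°) = 90.67 m
net slip = dip-slip / sin(rake) = 90.67 / sin(31°) = 176 m

176 m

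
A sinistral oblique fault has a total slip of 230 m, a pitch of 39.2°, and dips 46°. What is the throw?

dip-slip = net slip × sin(rake) = 230 m × sin(39.2°) = 145.4 m
throw = dip-slip × sin(dip) = 145.4 × sin(46°) = 105 m

105 m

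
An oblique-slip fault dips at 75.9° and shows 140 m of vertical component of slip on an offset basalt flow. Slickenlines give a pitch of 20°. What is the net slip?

dip-slip = throw / sin(dip) = 140 / sin(75.9°) = 144.3 m
net slip = dip-slip / sin(rake) = 144.3 / sin(20°) = 422 m

422 m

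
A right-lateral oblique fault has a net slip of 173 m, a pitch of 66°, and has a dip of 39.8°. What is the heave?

121 m

dip-slip = net slip × sin(rake) = 173 m × sin(66°) = 158 m
heave = dip-slip × cos(dip) = 158 × cos(39.8°) = 121 m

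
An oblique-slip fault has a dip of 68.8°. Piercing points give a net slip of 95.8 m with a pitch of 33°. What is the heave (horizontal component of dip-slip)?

18.9 m

dip-slip = net slip × sin(rake) = 95.8 m × sin(33°) = 52.18 m
heave = dip-slip × cos(dip) = 52.18 × cos(68.8°) = 18.9 m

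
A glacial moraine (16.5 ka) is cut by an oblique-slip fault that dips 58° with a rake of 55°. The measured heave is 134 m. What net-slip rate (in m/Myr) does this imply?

18700 m/Myr

dip-slip = heave / cos(dip) = 134 / cos(58°) = 252.9 m
net slip = dip-slip / sin(rake) = 252.9 / sin(55°) = 308.7 m
rate = 308.7 m / 16.5 ka = 0.0187 m/yr = 18700 m/Myr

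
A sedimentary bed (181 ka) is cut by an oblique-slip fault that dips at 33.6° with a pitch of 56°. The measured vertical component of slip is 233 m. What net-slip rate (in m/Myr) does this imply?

2810 m/Myr

dip-slip = throw / sin(dip) = 233 / sin(33.6°) = 421 m
net slip = dip-slip / sin(rake) = 421 / sin(56°) = 507.9 m
rate = 507.9 m / 181 ka = 0.00281 m/yr = 2810 m/Myr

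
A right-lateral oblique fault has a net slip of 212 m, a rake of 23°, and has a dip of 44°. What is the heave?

dip-slip = net slip × sin(rake) = 212 m × sin(23°) = 82.83 m
heave = dip-slip × cos(dip) = 82.83 × cos(44°) = 59.6 m

59.6 m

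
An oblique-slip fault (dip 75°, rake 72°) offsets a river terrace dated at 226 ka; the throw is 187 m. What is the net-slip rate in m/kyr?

0.901 m/kyr

dip-slip = throw / sin(dip) = 187 / sin(75°) = 193.6 m
net slip = dip-slip / sin(rake) = 193.6 / sin(72°) = 203.6 m
rate = 203.6 m / 226 ka = 0.000901 m/yr = 0.901 m/kyr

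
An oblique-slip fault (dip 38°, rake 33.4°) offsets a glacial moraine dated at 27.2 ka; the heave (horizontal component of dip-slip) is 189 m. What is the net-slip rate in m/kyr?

16 m/kyr

dip-slip = heave / cos(dip) = 189 / cos(38°) = 239.8 m
net slip = dip-slip / sin(rake) = 239.8 / sin(33.4°) = 435.7 m
rate = 435.7 m / 27.2 ka = 0.0160 m/yr = 16 m/kyr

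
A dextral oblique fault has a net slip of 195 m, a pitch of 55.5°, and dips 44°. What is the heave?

dip-slip = net slip × sin(rake) = 195 m × sin(55.5°) = 160.7 m
heave = dip-slip × cos(dip) = 160.7 × cos(44°) = 116 m

116 m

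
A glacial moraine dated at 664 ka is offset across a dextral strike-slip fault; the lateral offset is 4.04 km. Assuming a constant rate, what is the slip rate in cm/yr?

rate = 4.04 km / 664 ka = 0.00608 m/yr = 0.608 cm/yr

0.608 cm/yr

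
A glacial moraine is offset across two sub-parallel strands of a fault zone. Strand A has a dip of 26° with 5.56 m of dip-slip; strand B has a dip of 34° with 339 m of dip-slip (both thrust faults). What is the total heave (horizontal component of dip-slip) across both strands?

286 m

heave_A = 5.56 × cos(26°) = 4.997 m
heave_B = 339 × cos(34°) = 281 m
total = 4.997 + 281 = 286 m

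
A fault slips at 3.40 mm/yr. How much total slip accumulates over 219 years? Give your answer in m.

slip = rate × time = 3.40 mm/yr × 219 years = 0.745 m

0.745 m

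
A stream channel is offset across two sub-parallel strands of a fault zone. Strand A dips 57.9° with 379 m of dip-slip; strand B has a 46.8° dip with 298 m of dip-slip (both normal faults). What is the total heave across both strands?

405 m

heave_A = 379 × cos(57.9°) = 201.4 m
heave_B = 298 × cos(46.8°) = 204 m
total = 201.4 + 204 = 405 m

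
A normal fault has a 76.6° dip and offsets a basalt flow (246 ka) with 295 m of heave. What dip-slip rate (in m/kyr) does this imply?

dip-slip = heave / cos(dip) = 295 m / cos(76.6°) = 1273 m
rate = 1273 m / 246 ka = 0.00517 m/yr = 5.17 m/kyr

5.17 m/kyr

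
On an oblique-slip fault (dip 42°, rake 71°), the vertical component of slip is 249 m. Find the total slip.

dip-slip = throw / sin(dip) = 249 / sin(42°) = 372.1 m
net slip = dip-slip / sin(rake) = 372.1 / sin(71°) = 394 m

394 m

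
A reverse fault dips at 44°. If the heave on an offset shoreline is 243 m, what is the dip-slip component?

dip-slip = heave / cos(dip) = 243 / cos(44°) = 338 m

338 m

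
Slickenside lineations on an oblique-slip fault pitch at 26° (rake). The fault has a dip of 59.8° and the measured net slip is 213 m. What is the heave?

47 m

dip-slip = net slip × sin(rake) = 213 m × sin(26°) = 93.37 m
heave = dip-slip × cos(dip) = 93.37 × cos(59.8°) = 47 m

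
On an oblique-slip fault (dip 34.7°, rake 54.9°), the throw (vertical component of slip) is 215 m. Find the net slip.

462 m

dip-slip = throw / sin(dip) = 215 / sin(34.7°) = 377.7 m
net slip = dip-slip / sin(rake) = 377.7 / sin(54.9°) = 462 m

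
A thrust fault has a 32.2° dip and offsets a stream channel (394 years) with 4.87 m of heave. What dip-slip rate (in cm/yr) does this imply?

1.46 cm/yr

dip-slip = heave / cos(dip) = 4.87 m / cos(32.2°) = 5.755 m
rate = 5.755 m / 394 years = 0.0146 m/yr = 1.46 cm/yr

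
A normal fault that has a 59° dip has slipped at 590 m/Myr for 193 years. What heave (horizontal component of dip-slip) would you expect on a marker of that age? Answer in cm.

dip-slip = rate × time = 590 m/Myr × 193 years = 0.1139 m
heave = dip-slip × cos(dip) = 0.1139 × cos(59°) = 0.0586 m = 5.86 cm

5.86 cm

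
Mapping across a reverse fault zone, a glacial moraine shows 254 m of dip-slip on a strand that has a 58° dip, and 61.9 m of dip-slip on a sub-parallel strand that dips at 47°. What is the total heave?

heave_A = 254 × cos(58°) = 134.6 m
heave_B = 61.9 × cos(47°) = 42.22 m
total = 134.6 + 42.22 = 177 m

177 m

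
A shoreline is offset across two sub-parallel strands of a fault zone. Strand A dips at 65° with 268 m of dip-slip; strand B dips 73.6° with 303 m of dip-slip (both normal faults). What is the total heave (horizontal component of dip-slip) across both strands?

199 m

heave_A = 268 × cos(65°) = 113.3 m
heave_B = 303 × cos(73.6°) = 85.55 m
total = 113.3 + 85.55 = 199 m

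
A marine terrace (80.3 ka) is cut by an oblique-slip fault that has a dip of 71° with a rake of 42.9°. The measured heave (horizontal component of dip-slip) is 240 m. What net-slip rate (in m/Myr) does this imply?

13500 m/Myr

dip-slip = heave / cos(dip) = 240 / cos(71°) = 737.2 m
net slip = dip-slip / sin(rake) = 737.2 / sin(42.9°) = 1083 m
rate = 1083 m / 80.3 ka = 0.0135 m/yr = 13500 m/Myr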